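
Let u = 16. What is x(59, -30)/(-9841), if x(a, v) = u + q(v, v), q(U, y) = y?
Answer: 14/9841 ≈ 0.0014226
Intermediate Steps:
x(a, v) = 16 + v
x(59, -30)/(-9841) = (16 - 30)/(-9841) = -14*(-1/9841) = 14/9841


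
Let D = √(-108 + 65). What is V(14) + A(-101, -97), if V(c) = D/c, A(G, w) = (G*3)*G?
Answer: 30603 + I*√43/14 ≈ 30603.0 + 0.46839*I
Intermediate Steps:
D = I*√43 (D = √(-43) = I*√43 ≈ 6.5574*I)
A(G, w) = 3*G² (A(G, w) = (3*G)*G = 3*G²)
V(c) = I*√43/c (V(c) = (I*√43)/c = I*√43/c)
V(14) + A(-101, -97) = I*√43/14 + 3*(-101)² = I*√43*(1/14) + 3*10201 = I*√43/14 + 30603 = 30603 + I*√43/14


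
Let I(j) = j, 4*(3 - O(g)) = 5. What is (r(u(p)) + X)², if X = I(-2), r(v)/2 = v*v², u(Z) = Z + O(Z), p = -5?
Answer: 5112121/1024 ≈ 4992.3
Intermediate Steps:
O(g) = 7/4 (O(g) = 3 - ¼*5 = 3 - 5/4 = 7/4)
u(Z) = 7/4 + Z (u(Z) = Z + 7/4 = 7/4 + Z)
r(v) = 2*v³ (r(v) = 2*(v*v²) = 2*v³)
X = -2
(r(u(p)) + X)² = (2*(7/4 - 5)³ - 2)² = (2*(-13/4)³ - 2)² = (2*(-2197/64) - 2)² = (-2197/32 - 2)² = (-2261/32)² = 5112121/1024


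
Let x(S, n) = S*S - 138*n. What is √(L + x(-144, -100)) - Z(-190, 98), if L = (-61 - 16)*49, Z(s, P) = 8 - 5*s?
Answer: -958 + √30763 ≈ -782.61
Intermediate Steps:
x(S, n) = S² - 138*n
L = -3773 (L = -77*49 = -3773)
√(L + x(-144, -100)) - Z(-190, 98) = √(-3773 + ((-144)² - 138*(-100))) - (8 - 5*(-190)) = √(-3773 + (20736 + 13800)) - (8 + 950) = √(-3773 + 34536) - 1*958 = √30763 - 958 = -958 + √30763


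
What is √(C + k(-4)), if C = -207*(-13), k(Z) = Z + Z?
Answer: √2683 ≈ 51.798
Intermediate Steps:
k(Z) = 2*Z
C = 2691
√(C + k(-4)) = √(2691 + 2*(-4)) = √(2691 - 8) = √2683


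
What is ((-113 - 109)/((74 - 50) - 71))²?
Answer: 49284/2209 ≈ 22.311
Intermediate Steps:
((-113 - 109)/((74 - 50) - 71))² = (-222/(24 - 71))² = (-222/(-47))² = (-222*(-1/47))² = (222/47)² = 49284/2209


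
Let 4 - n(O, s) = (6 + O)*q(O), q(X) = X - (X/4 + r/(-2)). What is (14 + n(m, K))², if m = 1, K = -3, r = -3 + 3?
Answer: 2601/16 ≈ 162.56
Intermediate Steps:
r = 0
q(X) = 3*X/4 (q(X) = X - (X/4 + 0/(-2)) = X - (X*(¼) + 0*(-½)) = X - (X/4 + 0) = X - X/4 = 3*X/4)
n(O, s) = 4 - 3*O*(6 + O)/4 (n(O, s) = 4 - (6 + O)*3*O/4 = 4 - 3*O*(6 + O)/4)
(14 + n(m, K))² = (14 + (4 - 9/2*1 - ¾*1²))² = (14 + (4 - 9/2 - ¾*1))² = (14 + (4 - 9/2 - ¾))² = (14 - 5/4)² = (51/4)² = 2601/16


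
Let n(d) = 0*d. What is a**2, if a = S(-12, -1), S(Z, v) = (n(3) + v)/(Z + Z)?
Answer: 1/576 ≈ 0.0017361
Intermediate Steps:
n(d) = 0
S(Z, v) = v/(2*Z) (S(Z, v) = (0 + v)/(Z + Z) = v/((2*Z)) = v*(1/(2*Z)) = v/(2*Z))
a = 1/24 (a = (1/2)*(-1)/(-12) = (1/2)*(-1)*(-1/12) = 1/24 ≈ 0.041667)
a**2 = (1/24)**2 = 1/576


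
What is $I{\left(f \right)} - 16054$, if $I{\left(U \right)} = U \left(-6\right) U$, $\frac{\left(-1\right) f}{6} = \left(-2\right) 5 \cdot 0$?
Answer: $-16054$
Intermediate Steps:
$f = 0$ ($f = - 6 \left(-2\right) 5 \cdot 0 = - 6 \left(\left(-10\right) 0\right) = \left(-6\right) 0 = 0$)
$I{\left(U \right)} = - 6 U^{2}$ ($I{\left(U \right)} = - 6 U U = - 6 U^{2}$)
$I{\left(f \right)} - 16054 = - 6 \cdot 0^{2} - 16054 = \left(-6\right) 0 - 16054 = 0 - 16054 = -16054$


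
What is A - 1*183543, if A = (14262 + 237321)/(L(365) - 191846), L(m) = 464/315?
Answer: -11091771053763/60431026 ≈ -1.8354e+5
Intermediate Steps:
L(m) = 464/315 (L(m) = 464*(1/315) = 464/315)
A = -79248645/60431026 (A = (14262 + 237321)/(464/315 - 191846) = 251583/(-60431026/315) = 251583*(-315/60431026) = -79248645/60431026 ≈ -1.3114)
A - 1*183543 = -79248645/60431026 - 1*183543 = -79248645/60431026 - 183543 = -11091771053763/60431026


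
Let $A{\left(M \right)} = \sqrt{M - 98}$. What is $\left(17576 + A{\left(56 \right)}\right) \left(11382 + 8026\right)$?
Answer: $341115008 + 19408 i \sqrt{42} \approx 3.4111 \cdot 10^{8} + 1.2578 \cdot 10^{5} i$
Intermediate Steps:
$A{\left(M \right)} = \sqrt{-98 + M}$
$\left(17576 + A{\left(56 \right)}\right) \left(11382 + 8026\right) = \left(17576 + \sqrt{-98 + 56}\right) \left(11382 + 8026\right) = \left(17576 + \sqrt{-42}\right) 19408 = \left(17576 + i \sqrt{42}\right) 19408 = 341115008 + 19408 i \sqrt{42}$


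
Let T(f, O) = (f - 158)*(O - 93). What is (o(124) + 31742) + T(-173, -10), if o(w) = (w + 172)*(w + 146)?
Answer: 145755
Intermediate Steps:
o(w) = (146 + w)*(172 + w) (o(w) = (172 + w)*(146 + w) = (146 + w)*(172 + w))
T(f, O) = (-158 + f)*(-93 + O)
(o(124) + 31742) + T(-173, -10) = ((25112 + 124² + 318*124) + 31742) + (14694 - 158*(-10) - 93*(-173) - 10*(-173)) = ((25112 + 15376 + 39432) + 31742) + (14694 + 1580 + 16089 + 1730) = (79920 + 31742) + 34093 = 111662 + 34093 = 145755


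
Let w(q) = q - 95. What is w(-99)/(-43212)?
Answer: 97/21606 ≈ 0.0044895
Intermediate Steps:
w(q) = -95 + q
w(-99)/(-43212) = (-95 - 99)/(-43212) = -194*(-1/43212) = 97/21606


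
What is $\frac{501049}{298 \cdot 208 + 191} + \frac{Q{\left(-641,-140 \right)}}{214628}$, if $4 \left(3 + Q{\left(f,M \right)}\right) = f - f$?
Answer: $\frac{107538958247}{13344495900} \approx 8.0587$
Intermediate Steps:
$Q{\left(f,M \right)} = -3$ ($Q{\left(f,M \right)} = -3 + \frac{f - f}{4} = -3 + \frac{1}{4} \cdot 0 = -3 + 0 = -3$)
$\frac{501049}{298 \cdot 208 + 191} + \frac{Q{\left(-641,-140 \right)}}{214628} = \frac{501049}{298 \cdot 208 + 191} - \frac{3}{214628} = \frac{501049}{61984 + 191} - \frac{3}{214628} = \frac{501049}{62175} - \frac{3}{214628} = \frac{107538958247}{13344495900}$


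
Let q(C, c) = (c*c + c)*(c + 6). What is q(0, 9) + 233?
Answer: 1583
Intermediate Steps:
q(C, c) = (6 + c)*(c + c²) (q(C, c) = (c² + c)*(6 + c) = (c + c²)*(6 + c) = (6 + c)*(c + c²))
q(0, 9) + 233 = 9*(6 + 9² + 7*9) + 233 = 9*(6 + 81 + 63) + 233 = 9*150 + 233 = 1350 + 233 = 1583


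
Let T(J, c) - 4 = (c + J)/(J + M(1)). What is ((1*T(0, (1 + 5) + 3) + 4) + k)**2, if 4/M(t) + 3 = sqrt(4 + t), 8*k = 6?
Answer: 469/16 + 9*sqrt(5) ≈ 49.437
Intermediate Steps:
k = 3/4 (k = (1/8)*6 = 3/4 ≈ 0.75000)
M(t) = 4/(-3 + sqrt(4 + t))
T(J, c) = 4 + (J + c)/(J + 4/(-3 + sqrt(5))) (T(J, c) = 4 + (c + J)/(J + 4/(-3 + sqrt(4 + 1))) = 4 + (J + c)/(J + 4/(-3 + sqrt(5))))
((1*T(0, (1 + 5) + 3) + 4) + k)**2 = ((1*((-16 + (3 - sqrt(5))*(((1 + 5) + 3) + 5*0))/(-4 + 0*(3 - sqrt(5)))) + 4) + 3/4)**2 = ((1*((-16 + (3 - sqrt(5))*((6 + 3) + 0))/(-4 + 0)) + 4) + 3/4)**2 = ((1*((-16 + (3 - sqrt(5))*(9 + 0))/(-4)) + 4) + 3/4)**2 = ((1*(-(-16 + (3 - sqrt(5))*9)/4) + 4) + 3/4)**2 = ((1*(-(-16 + (27 - 9*sqrt(5)))/4) + 4) + 3/4)**2 = ((1*(-(11 - 9*sqrt(5))/4) + 4) + 3/4)**2 = ((1*(-11/4 + 9*sqrt(5)/4) + 4) + 3/4)**2 = (((-11/4 + 9*sqrt(5)/4) + 4) + 3/4)**2 = ((5/4 + 9*sqrt(5)/4) + 3/4)**2 = (2 + 9*sqrt(5)/4)**2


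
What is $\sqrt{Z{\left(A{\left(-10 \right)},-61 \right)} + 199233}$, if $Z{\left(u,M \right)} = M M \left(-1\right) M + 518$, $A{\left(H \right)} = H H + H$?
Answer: $2 \sqrt{106683} \approx 653.25$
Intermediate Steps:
$A{\left(H \right)} = H + H^{2}$ ($A{\left(H \right)} = H^{2} + H = H + H^{2}$)
$Z{\left(u,M \right)} = 518 - M^{3}$ ($Z{\left(u,M \right)} = M^{2} \left(-1\right) M + 518 = - M^{2} M + 518 = - M^{3} + 518 = 518 - M^{3}$)
$\sqrt{Z{\left(A{\left(-10 \right)},-61 \right)} + 199233} = \sqrt{\left(518 - \left(-61\right)^{3}\right) + 199233} = \sqrt{\left(518 - -226981\right) + 199233} = \sqrt{\left(518 + 226981\right) + 199233} = \sqrt{227499 + 199233} = \sqrt{426732} = 2 \sqrt{106683}$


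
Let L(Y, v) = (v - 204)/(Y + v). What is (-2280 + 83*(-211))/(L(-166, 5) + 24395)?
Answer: -3186673/3927794 ≈ -0.81131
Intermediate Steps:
L(Y, v) = (-204 + v)/(Y + v)
(-2280 + 83*(-211))/(L(-166, 5) + 24395) = (-2280 + 83*(-211))/((-204 + 5)/(-166 + 5) + 24395) = (-2280 - 17513)/(-199/(-161) + 24395) = -19793/(-1/161*(-199) + 24395) = -19793/(199/161 + 24395) = -19793/3927794/161 = -19793*161/3927794 = -3186673/3927794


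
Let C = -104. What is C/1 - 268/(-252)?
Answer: -6485/63 ≈ -102.94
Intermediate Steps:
C/1 - 268/(-252) = -104/1 - 268/(-252) = -104*1 - 268*(-1/252) = -104 + 67/63 = -6485/63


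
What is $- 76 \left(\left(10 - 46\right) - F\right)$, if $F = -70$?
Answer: $-2584$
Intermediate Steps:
$- 76 \left(\left(10 - 46\right) - F\right) = - 76 \left(\left(10 - 46\right) - -70\right) = - 76 \left(\left(10 - 46\right) + 70\right) = - 76 \left(-36 + 70\right) = \left(-76\right) 34 = -2584$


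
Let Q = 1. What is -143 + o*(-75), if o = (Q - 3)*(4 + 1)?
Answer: 607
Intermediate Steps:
o = -10 (o = (1 - 3)*(4 + 1) = -2*5 = -10)
-143 + o*(-75) = -143 - 10*(-75) = -143 + 750 = 607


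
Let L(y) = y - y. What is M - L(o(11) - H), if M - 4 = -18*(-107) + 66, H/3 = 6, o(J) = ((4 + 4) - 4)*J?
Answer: 1996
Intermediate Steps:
o(J) = 4*J (o(J) = (8 - 4)*J = 4*J)
H = 18 (H = 3*6 = 18)
L(y) = 0
M = 1996 (M = 4 + (-18*(-107) + 66) = 4 + (1926 + 66) = 4 + 1992 = 1996)
M - L(o(11) - H) = 1996 - 1*0 = 1996 + 0 = 1996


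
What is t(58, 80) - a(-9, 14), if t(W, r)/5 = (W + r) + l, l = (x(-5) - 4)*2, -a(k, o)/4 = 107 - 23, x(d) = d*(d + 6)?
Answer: 936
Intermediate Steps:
x(d) = d*(6 + d)
a(k, o) = -336 (a(k, o) = -4*(107 - 23) = -4*84 = -336)
l = -18 (l = (-5*(6 - 5) - 4)*2 = (-5*1 - 4)*2 = (-5 - 4)*2 = -9*2 = -18)
t(W, r) = -90 + 5*W + 5*r (t(W, r) = 5*((W + r) - 18) = 5*(-18 + W + r) = -90 + 5*W + 5*r)
t(58, 80) - a(-9, 14) = (-90 + 5*58 + 5*80) - 1*(-336) = (-90 + 290 + 400) + 336 = 600 + 336 = 936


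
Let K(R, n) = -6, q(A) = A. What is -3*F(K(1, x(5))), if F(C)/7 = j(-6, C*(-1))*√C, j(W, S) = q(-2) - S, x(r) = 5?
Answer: 168*I*√6 ≈ 411.51*I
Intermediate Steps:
j(W, S) = -2 - S
F(C) = 7*√C*(-2 + C) (F(C) = 7*((-2 - C*(-1))*√C) = 7*((-2 - (-1)*C)*√C) = 7*((-2 + C)*√C) = 7*(√C*(-2 + C)) = 7*√C*(-2 + C))
-3*F(K(1, x(5))) = -21*√(-6)*(-2 - 6) = -21*I*√6*(-8) = -(-168)*I*√6 = 168*I*√6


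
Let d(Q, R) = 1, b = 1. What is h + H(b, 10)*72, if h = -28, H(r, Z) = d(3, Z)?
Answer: 44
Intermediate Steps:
H(r, Z) = 1
h + H(b, 10)*72 = -28 + 1*72 = -28 + 72 = 44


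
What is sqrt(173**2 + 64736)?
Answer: sqrt(94665) ≈ 307.68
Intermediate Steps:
sqrt(173**2 + 64736) = sqrt(29929 + 64736) = sqrt(94665)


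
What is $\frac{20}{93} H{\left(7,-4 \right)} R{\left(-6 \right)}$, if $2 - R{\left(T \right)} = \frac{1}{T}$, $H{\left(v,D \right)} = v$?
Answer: $\frac{910}{279} \approx 3.2617$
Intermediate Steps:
$R{\left(T \right)} = 2 - \frac{1}{T}$
$\frac{20}{93} H{\left(7,-4 \right)} R{\left(-6 \right)} = \frac{20}{93} \cdot 7 \left(2 - \frac{1}{-6}\right) = 20 \cdot \frac{1}{93} \cdot 7 \left(2 - - \frac{1}{6}\right) = \frac{20}{93} \cdot 7 \left(2 + \frac{1}{6}\right) = \frac{140}{93} \cdot \frac{13}{6} = \frac{910}{279}$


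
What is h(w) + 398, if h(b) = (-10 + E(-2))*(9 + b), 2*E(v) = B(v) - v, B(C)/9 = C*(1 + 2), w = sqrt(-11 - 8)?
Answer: 74 - 36*I*sqrt(19) ≈ 74.0 - 156.92*I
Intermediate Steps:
w = I*sqrt(19) (w = sqrt(-19) = I*sqrt(19) ≈ 4.3589*I)
B(C) = 27*C (B(C) = 9*(C*(1 + 2)) = 9*(C*3) = 9*(3*C) = 27*C)
E(v) = 13*v (E(v) = (27*v - v)/2 = (26*v)/2 = 13*v)
h(b) = -324 - 36*b (h(b) = (-10 + 13*(-2))*(9 + b) = (-10 - 26)*(9 + b) = -36*(9 + b) = -324 - 36*b)
h(w) + 398 = (-324 - 36*I*sqrt(19)) + 398 = 74 - 36*I*sqrt(19)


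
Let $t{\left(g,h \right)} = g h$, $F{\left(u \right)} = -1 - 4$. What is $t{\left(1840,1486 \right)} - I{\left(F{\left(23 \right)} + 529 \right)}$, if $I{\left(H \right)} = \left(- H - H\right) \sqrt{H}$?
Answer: $2734240 + 2096 \sqrt{131} \approx 2.7582 \cdot 10^{6}$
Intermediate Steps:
$F{\left(u \right)} = -5$
$I{\left(H \right)} = - 2 H^{\frac{3}{2}}$ ($I{\left(H \right)} = - 2 H \sqrt{H} = - 2 H^{\frac{3}{2}}$)
$t{\left(1840,1486 \right)} - I{\left(F{\left(23 \right)} + 529 \right)} = 1840 \cdot 1486 - - 2 \left(-5 + 529\right)^{\frac{3}{2}} = 2734240 - - 2 \cdot 524^{\frac{3}{2}} = 2734240 - - 2 \cdot 1048 \sqrt{131} = 2734240 - - 2096 \sqrt{131} = 2734240 + 2096 \sqrt{131}$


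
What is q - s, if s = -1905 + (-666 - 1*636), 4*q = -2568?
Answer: 2565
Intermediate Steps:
q = -642 (q = (¼)*(-2568) = -642)
s = -3207 (s = -1905 + (-666 - 636) = -1905 - 1302 = -3207)
q - s = -642 - 1*(-3207) = -642 + 3207 = 2565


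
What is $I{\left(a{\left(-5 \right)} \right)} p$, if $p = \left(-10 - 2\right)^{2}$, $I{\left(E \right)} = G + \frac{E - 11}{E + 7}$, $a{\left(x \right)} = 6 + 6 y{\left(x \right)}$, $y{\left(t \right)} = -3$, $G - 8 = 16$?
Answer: $\frac{20592}{5} \approx 4118.4$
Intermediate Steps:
$G = 24$ ($G = 8 + 16 = 24$)
$a{\left(x \right)} = -12$ ($a{\left(x \right)} = 6 + 6 \left(-3\right) = 6 - 18 = -12$)
$I{\left(E \right)} = 24 + \frac{-11 + E}{7 + E}$ ($I{\left(E \right)} = 24 + \frac{E - 11}{E + 7} = 24 + \frac{-11 + E}{7 + E}$)
$p = 144$ ($p = \left(-12\right)^{2} = 144$)
$I{\left(a{\left(-5 \right)} \right)} p = \frac{157 + 25 \left(-12\right)}{7 - 12} \cdot 144 = \frac{157 - 300}{-5} \cdot 144 = \left(- \frac{1}{5}\right) \left(-143\right) 144 = \frac{143}{5} \cdot 144 = \frac{20592}{5}$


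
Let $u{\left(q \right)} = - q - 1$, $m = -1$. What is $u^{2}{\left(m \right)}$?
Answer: $0$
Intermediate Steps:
$u{\left(q \right)} = -1 - q$
$u^{2}{\left(m \right)} = \left(-1 - -1\right)^{2} = \left(-1 + 1\right)^{2} = 0^{2} = 0$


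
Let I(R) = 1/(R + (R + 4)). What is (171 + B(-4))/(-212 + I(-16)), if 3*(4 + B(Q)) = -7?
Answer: -13832/17811 ≈ -0.77660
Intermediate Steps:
B(Q) = -19/3 (B(Q) = -4 + (⅓)*(-7) = -4 - 7/3 = -19/3)
I(R) = 1/(4 + 2*R) (I(R) = 1/(R + (4 + R)) = 1/(4 + 2*R))
(171 + B(-4))/(-212 + I(-16)) = (171 - 19/3)/(-212 + 1/(2*(2 - 16))) = 494/(3*(-212 + (½)/(-14))) = 494/(3*(-212 + (½)*(-1/14))) = 494/(3*(-212 - 1/28)) = 494/(3*(-5937/28)) = (494/3)*(-28/5937) = -13832/17811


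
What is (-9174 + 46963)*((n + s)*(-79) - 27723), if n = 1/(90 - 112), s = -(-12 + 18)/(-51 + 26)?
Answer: -576512876267/550 ≈ -1.0482e+9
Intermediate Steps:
s = 6/25 (s = -6/(-25) = -6*(-1)/25 = -1*(-6/25) = 6/25 ≈ 0.24000)
n = -1/22 (n = 1/(-22) = -1/22 ≈ -0.045455)
(-9174 + 46963)*((n + s)*(-79) - 27723) = (-9174 + 46963)*((-1/22 + 6/25)*(-79) - 27723) = 37789*((107/550)*(-79) - 27723) = 37789*(-8453/550 - 27723) = 37789*(-15256103/550) = -576512876267/550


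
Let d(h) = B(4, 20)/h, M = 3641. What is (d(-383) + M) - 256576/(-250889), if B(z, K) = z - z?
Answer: 913743425/250889 ≈ 3642.0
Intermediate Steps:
B(z, K) = 0
d(h) = 0 (d(h) = 0/h = 0)
(d(-383) + M) - 256576/(-250889) = (0 + 3641) - 256576/(-250889) = 3641 - 256576*(-1/250889) = 3641 + 256576/250889 = 913743425/250889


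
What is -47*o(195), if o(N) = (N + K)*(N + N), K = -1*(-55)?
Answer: -4582500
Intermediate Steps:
K = 55
o(N) = 2*N*(55 + N) (o(N) = (N + 55)*(N + N) = (55 + N)*(2*N) = 2*N*(55 + N))
-47*o(195) = -94*195*(55 + 195) = -94*195*250 = -47*97500 = -4582500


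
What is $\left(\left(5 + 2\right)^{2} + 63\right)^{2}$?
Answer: $12544$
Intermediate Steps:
$\left(\left(5 + 2\right)^{2} + 63\right)^{2} = \left(7^{2} + 63\right)^{2} = \left(49 + 63\right)^{2} = 112^{2} = 12544$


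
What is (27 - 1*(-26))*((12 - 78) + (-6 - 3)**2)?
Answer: 795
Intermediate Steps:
(27 - 1*(-26))*((12 - 78) + (-6 - 3)**2) = (27 + 26)*(-66 + (-9)**2) = 53*(-66 + 81) = 53*15 = 795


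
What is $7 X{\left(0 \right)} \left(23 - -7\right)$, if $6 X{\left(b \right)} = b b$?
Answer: $0$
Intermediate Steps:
$X{\left(b \right)} = \frac{b^{2}}{6}$ ($X{\left(b \right)} = \frac{b b}{6} = \frac{b^{2}}{6}$)
$7 X{\left(0 \right)} \left(23 - -7\right) = 7 \frac{0^{2}}{6} \left(23 - -7\right) = 7 \cdot \frac{1}{6} \cdot 0 \left(23 + 7\right) = 7 \cdot 0 \cdot 30 = 0 \cdot 30 = 0$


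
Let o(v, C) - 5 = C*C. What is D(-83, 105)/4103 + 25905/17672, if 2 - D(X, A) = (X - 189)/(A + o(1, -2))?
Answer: 6062846255/4132968312 ≈ 1.4669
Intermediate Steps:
o(v, C) = 5 + C² (o(v, C) = 5 + C*C = 5 + C²)
D(X, A) = 2 - (-189 + X)/(9 + A) (D(X, A) = 2 - (X - 189)/(A + (5 + (-2)²)) = 2 - (-189 + X)/(A + (5 + 4)) = 2 - (-189 + X)/(A + 9) = 2 - (-189 + X)/(9 + A))
D(-83, 105)/4103 + 25905/17672 = ((207 - 1*(-83) + 2*105)/(9 + 105))/4103 + 25905/17672 = ((207 + 83 + 210)/114)*(1/4103) + 25905*(1/17672) = ((1/114)*500)*(1/4103) + 25905/17672 = (250/57)*(1/4103) + 25905/17672 = 250/233871 + 25905/17672 = 6062846255/4132968312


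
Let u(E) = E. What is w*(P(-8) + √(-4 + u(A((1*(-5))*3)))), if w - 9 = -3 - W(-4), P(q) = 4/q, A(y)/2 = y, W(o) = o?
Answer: -5 + 10*I*√34 ≈ -5.0 + 58.31*I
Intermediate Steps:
A(y) = 2*y
w = 10 (w = 9 + (-3 - 1*(-4)) = 9 + (-3 + 4) = 9 + 1 = 10)
w*(P(-8) + √(-4 + u(A((1*(-5))*3)))) = 10*(4/(-8) + √(-4 + 2*((1*(-5))*3))) = 10*(4*(-⅛) + √(-4 + 2*(-5*3))) = 10*(-½ + √(-4 + 2*(-15))) = 10*(-½ + √(-4 - 30)) = 10*(-½ + √(-34)) = 10*(-½ + I*√34) = -5 + 10*I*√34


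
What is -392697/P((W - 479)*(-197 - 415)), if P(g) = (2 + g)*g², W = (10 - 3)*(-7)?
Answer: -43633/3749006665654272 ≈ -1.1639e-11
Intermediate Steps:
W = -49 (W = 7*(-7) = -49)
P(g) = g²*(2 + g)
-392697/P((W - 479)*(-197 - 415)) = -392697*1/((-197 - 415)²*(-49 - 479)²*(2 + (-49 - 479)*(-197 - 415))) = -392697*1/(104416874496*(2 - 528*(-612))) = -392697*1/(104416874496*(2 + 323136)) = -392697/(104416874496*323138) = -392697/33741059990888448 = -392697*1/33741059990888448 = -43633/3749006665654272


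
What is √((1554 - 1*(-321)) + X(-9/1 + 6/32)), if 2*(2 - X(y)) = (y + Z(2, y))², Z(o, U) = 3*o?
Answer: √1917998/32 ≈ 43.279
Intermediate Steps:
X(y) = 2 - (6 + y)²/2 (X(y) = 2 - (y + 3*2)²/2 = 2 - (y + 6)²/2 = 2 - (6 + y)²/2)
√((1554 - 1*(-321)) + X(-9/1 + 6/32)) = √((1554 - 1*(-321)) + (2 - (6 + (-9/1 + 6/32))²/2)) = √((1554 + 321) + (2 - (6 + (-9*1 + 6*(1/32)))²/2)) = √(1875 + (2 - (6 + (-9 + 3/16))²/2)) = √(1875 + (2 - (6 - 141/16)²/2)) = √(1875 + (2 - (-45/16)²/2)) = √(1875 + (2 - ½*2025/256)) = √(1875 + (2 - 2025/512)) = √(1875 - 1001/512) = √(958999/512) = √1917998/32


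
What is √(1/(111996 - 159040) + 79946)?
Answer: √44232881346103/23522 ≈ 282.75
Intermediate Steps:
√(1/(111996 - 159040) + 79946) = √(1/(-47044) + 79946) = √(-1/47044 + 79946) = √(3760979623/47044) = √44232881346103/23522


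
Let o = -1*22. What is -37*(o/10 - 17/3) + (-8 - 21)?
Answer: 3931/15 ≈ 262.07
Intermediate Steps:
o = -22
-37*(o/10 - 17/3) + (-8 - 21) = -37*(-22/10 - 17/3) + (-8 - 21) = -37*(-22*⅒ - 17*⅓) - 29 = -37*(-11/5 - 17/3) - 29 = -37*(-118/15) - 29 = 4366/15 - 29 = 3931/15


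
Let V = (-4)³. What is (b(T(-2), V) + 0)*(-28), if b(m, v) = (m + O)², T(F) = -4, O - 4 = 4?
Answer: -448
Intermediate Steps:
O = 8 (O = 4 + 4 = 8)
V = -64
b(m, v) = (8 + m)² (b(m, v) = (m + 8)² = (8 + m)²)
(b(T(-2), V) + 0)*(-28) = ((8 - 4)² + 0)*(-28) = (4² + 0)*(-28) = (16 + 0)*(-28) = 16*(-28) = -448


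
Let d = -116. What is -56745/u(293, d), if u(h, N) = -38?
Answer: 56745/38 ≈ 1493.3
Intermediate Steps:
-56745/u(293, d) = -56745/(-38) = -56745*(-1/38) = 56745/38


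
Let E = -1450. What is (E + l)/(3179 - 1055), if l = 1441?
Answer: -1/236 ≈ -0.0042373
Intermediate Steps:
(E + l)/(3179 - 1055) = (-1450 + 1441)/(3179 - 1055) = -9/2124 = -9*1/2124 = -1/236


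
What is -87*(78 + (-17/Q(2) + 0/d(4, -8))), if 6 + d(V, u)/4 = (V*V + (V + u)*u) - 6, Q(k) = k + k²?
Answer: -13079/2 ≈ -6539.5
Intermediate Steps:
d(V, u) = -48 + 4*V² + 4*u*(V + u) (d(V, u) = -24 + 4*((V*V + (V + u)*u) - 6) = -24 + 4*((V² + u*(V + u)) - 6) = -24 + 4*(-6 + V² + u*(V + u)) = -24 + (-24 + 4*V² + 4*u*(V + u)) = -48 + 4*V² + 4*u*(V + u))
-87*(78 + (-17/Q(2) + 0/d(4, -8))) = -87*(78 + (-17*1/(2*(1 + 2)) + 0/(-48 + 4*4² + 4*(-8)² + 4*4*(-8)))) = -87*(78 + (-17/(2*3) + 0/(-48 + 4*16 + 4*64 - 128))) = -87*(78 + (-17/6 + 0/(-48 + 64 + 256 - 128))) = -87*(78 + (-17*⅙ + 0/144)) = -87*(78 + (-17/6 + 0*(1/144))) = -87*(78 + (-17/6 + 0)) = -87*(78 - 17/6) = -87*451/6 = -13079/2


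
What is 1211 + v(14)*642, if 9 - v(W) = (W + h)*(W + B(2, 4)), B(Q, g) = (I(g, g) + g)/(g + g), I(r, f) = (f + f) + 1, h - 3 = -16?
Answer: -12169/4 ≈ -3042.3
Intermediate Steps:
h = -13 (h = 3 - 16 = -13)
I(r, f) = 1 + 2*f (I(r, f) = 2*f + 1 = 1 + 2*f)
B(Q, g) = (1 + 3*g)/(2*g) (B(Q, g) = ((1 + 2*g) + g)/(g + g) = (1 + 3*g)/((2*g)) = (1 + 3*g)*(1/(2*g)) = (1 + 3*g)/(2*g))
v(W) = 9 - (-13 + W)*(13/8 + W) (v(W) = 9 - (W - 13)*(W + (½)*(1 + 3*4)/4) = 9 - (-13 + W)*(W + (½)*(¼)*(1 + 12)) = 9 - (-13 + W)*(W + (½)*(¼)*13) = 9 - (-13 + W)*(W + 13/8) = 9 - (-13 + W)*(13/8 + W))
1211 + v(14)*642 = 1211 + (241/8 - 1*14² + (91/8)*14)*642 = 1211 + (241/8 - 1*196 + 637/4)*642 = 1211 + (241/8 - 196 + 637/4)*642 = 1211 - 53/8*642 = 1211 - 17013/4 = -12169/4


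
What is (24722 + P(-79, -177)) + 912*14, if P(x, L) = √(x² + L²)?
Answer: 37490 + 17*√130 ≈ 37684.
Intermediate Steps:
P(x, L) = √(L² + x²)
(24722 + P(-79, -177)) + 912*14 = (24722 + √((-177)² + (-79)²)) + 912*14 = (24722 + √(31329 + 6241)) + 12768 = (24722 + √37570) + 12768 = (24722 + 17*√130) + 12768 = 37490 + 17*√130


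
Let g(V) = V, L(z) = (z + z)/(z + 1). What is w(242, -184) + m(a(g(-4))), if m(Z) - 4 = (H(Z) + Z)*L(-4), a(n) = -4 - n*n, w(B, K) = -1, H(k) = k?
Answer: -311/3 ≈ -103.67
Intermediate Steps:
L(z) = 2*z/(1 + z) (L(z) = (2*z)/(1 + z) = 2*z/(1 + z))
a(n) = -4 - n**2
m(Z) = 4 + 16*Z/3 (m(Z) = 4 + (Z + Z)*(2*(-4)/(1 - 4)) = 4 + (2*Z)*(2*(-4)/(-3)) = 4 + (2*Z)*(2*(-4)*(-1/3)) = 4 + (2*Z)*(8/3) = 4 + 16*Z/3)
w(242, -184) + m(a(g(-4))) = -1 + (4 + 16*(-4 - 1*(-4)**2)/3) = -1 + (4 + 16*(-4 - 1*16)/3) = -1 + (4 + 16*(-4 - 16)/3) = -1 + (4 + (16/3)*(-20)) = -1 + (4 - 320/3) = -1 - 308/3 = -311/3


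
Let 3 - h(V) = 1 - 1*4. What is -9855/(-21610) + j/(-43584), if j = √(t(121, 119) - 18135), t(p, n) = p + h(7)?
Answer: 1971/4322 - I*√4502/21792 ≈ 0.45604 - 0.003079*I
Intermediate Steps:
h(V) = 6 (h(V) = 3 - (1 - 1*4) = 3 - (1 - 4) = 3 - 1*(-3) = 3 + 3 = 6)
t(p, n) = 6 + p (t(p, n) = p + 6 = 6 + p)
j = 2*I*√4502 (j = √((6 + 121) - 18135) = √(127 - 18135) = √(-18008) = 2*I*√4502 ≈ 134.19*I)
-9855/(-21610) + j/(-43584) = -9855/(-21610) + (2*I*√4502)/(-43584) = -9855*(-1/21610) + (2*I*√4502)*(-1/43584) = 1971/4322 - I*√4502/21792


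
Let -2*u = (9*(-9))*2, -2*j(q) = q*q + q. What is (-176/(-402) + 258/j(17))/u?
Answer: -158/10251 ≈ -0.015413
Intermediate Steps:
j(q) = -q/2 - q**2/2 (j(q) = -(q*q + q)/2 = -(q**2 + q)/2 = -(q + q**2)/2 = -q/2 - q**2/2)
u = 81 (u = -9*(-9)*2/2 = -(-81)*2/2 = -1/2*(-162) = 81)
(-176/(-402) + 258/j(17))/u = (-176/(-402) + 258/((-1/2*17*(1 + 17))))/81 = (-176*(-1/402) + 258/((-1/2*17*18)))*(1/81) = (88/201 + 258/(-153))*(1/81) = (88/201 + 258*(-1/153))*(1/81) = (88/201 - 86/51)*(1/81) = -1422/1139*1/81 = -158/10251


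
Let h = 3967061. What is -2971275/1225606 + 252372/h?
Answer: -11477920535343/4862053763966 ≈ -2.3607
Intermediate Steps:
-2971275/1225606 + 252372/h = -2971275/1225606 + 252372/3967061 = -11477920535343/4862053763966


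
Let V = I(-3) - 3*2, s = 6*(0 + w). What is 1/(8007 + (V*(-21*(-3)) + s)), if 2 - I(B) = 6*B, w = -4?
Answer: 1/8865 ≈ 0.00011280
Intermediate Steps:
s = -24 (s = 6*(0 - 4) = 6*(-4) = -24)
I(B) = 2 - 6*B
V = 14 (V = (2 - 6*(-3)) - 3*2 = (2 + 18) - 6 = 20 - 6 = 14)
1/(8007 + (V*(-21*(-3)) + s)) = 1/(8007 + (14*(-21*(-3)) - 24)) = 1/(8007 + (14*63 - 24)) = 1/(8007 + (882 - 24)) = 1/(8007 + 858) = 1/8865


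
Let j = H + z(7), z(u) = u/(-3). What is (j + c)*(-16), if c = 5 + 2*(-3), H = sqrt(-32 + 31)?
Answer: 160/3 - 16*I ≈ 53.333 - 16.0*I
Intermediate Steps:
H = I (H = sqrt(-1) = I ≈ 1.0*I)
z(u) = -u/3 (z(u) = u*(-1/3) = -u/3)
j = -7/3 + I (j = I - 1/3*7 = I - 7/3 = -7/3 + I ≈ -2.3333 + 1.0*I)
c = -1 (c = 5 - 6 = -1)
(j + c)*(-16) = ((-7/3 + I) - 1)*(-16) = (-10/3 + I)*(-16) = 160/3 - 16*I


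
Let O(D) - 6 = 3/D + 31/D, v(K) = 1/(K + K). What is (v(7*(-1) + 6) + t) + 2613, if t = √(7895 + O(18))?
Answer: 5225/2 + √71126/3 ≈ 2701.4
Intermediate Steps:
v(K) = 1/(2*K)
O(D) = 6 + 34/D (O(D) = 6 + (3/D + 31/D) = 6 + 34/D)
t = √71126/3 (t = √(7895 + (6 + 34/18)) = √(7895 + (6 + 34*(1/18))) = √(7895 + (6 + 17/9)) = √(7895 + 71/9) = √(71126/9) = √71126/3 ≈ 88.898)
(v(7*(-1) + 6) + t) + 2613 = (1/(2*(7*(-1) + 6)) + √71126/3) + 2613 = (1/(2*(-7 + 6)) + √71126/3) + 2613 = ((½)/(-1) + √71126/3) + 2613 = ((½)*(-1) + √71126/3) + 2613 = (-½ + √71126/3) + 2613 = 5225/2 + √71126/3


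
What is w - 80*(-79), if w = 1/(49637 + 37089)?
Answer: 548108321/86726 ≈ 6320.0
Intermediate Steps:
w = 1/86726 ≈ 1.1531e-5
w - 80*(-79) = 1/86726 - 80*(-79) = 1/86726 - 1*(-6320) = 1/86726 + 6320 = 548108321/86726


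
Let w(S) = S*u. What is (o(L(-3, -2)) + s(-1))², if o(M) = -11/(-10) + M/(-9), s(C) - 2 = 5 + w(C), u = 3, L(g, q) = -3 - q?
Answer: 219961/8100 ≈ 27.156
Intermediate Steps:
w(S) = 3*S (w(S) = S*3 = 3*S)
s(C) = 7 + 3*C (s(C) = 2 + (5 + 3*C) = 7 + 3*C)
o(M) = 11/10 - M/9 (o(M) = -11*(-⅒) + M*(-⅑) = 11/10 - M/9)
(o(L(-3, -2)) + s(-1))² = ((11/10 - (-3 - 1*(-2))/9) + (7 + 3*(-1)))² = ((11/10 - (-3 + 2)/9) + (7 - 3))² = ((11/10 - ⅑*(-1)) + 4)² = ((11/10 + ⅑) + 4)² = (109/90 + 4)² = (469/90)² = 219961/8100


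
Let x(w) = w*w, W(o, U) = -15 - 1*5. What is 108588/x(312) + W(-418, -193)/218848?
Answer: 61881041/55477968 ≈ 1.1154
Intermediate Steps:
W(o, U) = -20 (W(o, U) = -15 - 5 = -20)
x(w) = w²
108588/x(312) + W(-418, -193)/218848 = 108588/(312²) - 20/218848 = 108588/97344 - 20*1/218848 = 108588*(1/97344) - 5/54712 = 9049/8112 - 5/54712 = 61881041/55477968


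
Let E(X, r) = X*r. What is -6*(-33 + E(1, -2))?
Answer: 210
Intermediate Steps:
-6*(-33 + E(1, -2)) = -6*(-33 + 1*(-2)) = -6*(-33 - 2) = -6*(-35) = 210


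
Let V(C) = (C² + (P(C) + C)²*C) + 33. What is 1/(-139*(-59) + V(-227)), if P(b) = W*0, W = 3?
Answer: -1/11637320 ≈ -8.5930e-8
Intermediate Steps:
P(b) = 0 (P(b) = 3*0 = 0)
V(C) = 33 + C² + C³ (V(C) = (C² + (0 + C)²*C) + 33 = (C² + C²*C) + 33 = (C² + C³) + 33 = 33 + C² + C³)
1/(-139*(-59) + V(-227)) = 1/(-139*(-59) + (33 + (-227)² + (-227)³)) = 1/(8201 + (33 + 51529 - 11697083)) = 1/(8201 - 11645521) = 1/(-11637320) = -1/11637320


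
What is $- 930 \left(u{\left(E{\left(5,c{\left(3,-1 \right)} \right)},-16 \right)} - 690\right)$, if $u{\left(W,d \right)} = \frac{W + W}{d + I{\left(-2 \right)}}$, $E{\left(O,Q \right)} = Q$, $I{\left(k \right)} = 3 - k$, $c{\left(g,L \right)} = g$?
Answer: $\frac{7064280}{11} \approx 6.4221 \cdot 10^{5}$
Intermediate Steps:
$u{\left(W,d \right)} = \frac{2 W}{5 + d}$ ($u{\left(W,d \right)} = \frac{W + W}{d + \left(3 - -2\right)} = \frac{2 W}{d + \left(3 + 2\right)} = \frac{2 W}{d + 5} = \frac{2 W}{5 + d}$)
$- 930 \left(u{\left(E{\left(5,c{\left(3,-1 \right)} \right)},-16 \right)} - 690\right) = - 930 \left(2 \cdot 3 \frac{1}{5 - 16} - 690\right) = - 930 \left(2 \cdot 3 \frac{1}{-11} - 690\right) = - 930 \left(2 \cdot 3 \left(- \frac{1}{11}\right) - 690\right) = - 930 \left(- \frac{6}{11} - 690\right) = \left(-930\right) \left(- \frac{7596}{11}\right) = \frac{7064280}{11}$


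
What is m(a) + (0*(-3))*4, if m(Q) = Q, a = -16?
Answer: -16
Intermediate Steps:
m(a) + (0*(-3))*4 = -16 + (0*(-3))*4 = -16 + 0*4 = -16 + 0 = -16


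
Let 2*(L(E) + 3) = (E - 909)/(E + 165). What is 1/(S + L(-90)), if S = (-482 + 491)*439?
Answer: 50/197067 ≈ 0.00025372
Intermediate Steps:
S = 3951 (S = 9*439 = 3951)
L(E) = -3 + (-909 + E)/(2*(165 + E)) (L(E) = -3 + ((E - 909)/(E + 165))/2 = -3 + ((-909 + E)/(165 + E))/2 = -3 + (-909 + E)/(2*(165 + E)))
1/(S + L(-90)) = 1/(3951 + (-1899 - 5*(-90))/(2*(165 - 90))) = 1/(3951 + (½)*(-1899 + 450)/75) = 1/(3951 + (½)*(1/75)*(-1449)) = 1/(3951 - 483/50) = 1/(197067/50) = 50/197067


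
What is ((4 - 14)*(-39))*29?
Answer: 11310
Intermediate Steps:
((4 - 14)*(-39))*29 = -10*(-39)*29 = 390*29 = 11310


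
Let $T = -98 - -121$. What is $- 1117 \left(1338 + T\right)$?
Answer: $-1520237$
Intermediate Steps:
$T = 23$ ($T = -98 + 121 = 23$)
$- 1117 \left(1338 + T\right) = - 1117 \left(1338 + 23\right) = \left(-1117\right) 1361 = -1520237$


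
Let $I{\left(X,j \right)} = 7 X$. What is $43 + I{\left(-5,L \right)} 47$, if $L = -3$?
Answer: $-1602$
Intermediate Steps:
$43 + I{\left(-5,L \right)} 47 = 43 + 7 \left(-5\right) 47 = 43 - 1645 = -1602$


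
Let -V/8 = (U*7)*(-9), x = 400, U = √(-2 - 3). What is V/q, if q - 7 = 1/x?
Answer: 201600*I*√5/2801 ≈ 160.94*I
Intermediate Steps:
U = I*√5 (U = √(-5) = I*√5 ≈ 2.2361*I)
V = 504*I*√5 (V = -8*(I*√5)*7*(-9) = -8*7*I*√5*(-9) = -(-504)*I*√5 = 504*I*√5 ≈ 1127.0*I)
q = 2801/400 (q = 7 + 1/400 = 2801/400 ≈ 7.0025)
V/q = (504*I*√5)/(2801/400) = (504*I*√5)*(400/2801) = 201600*I*√5/2801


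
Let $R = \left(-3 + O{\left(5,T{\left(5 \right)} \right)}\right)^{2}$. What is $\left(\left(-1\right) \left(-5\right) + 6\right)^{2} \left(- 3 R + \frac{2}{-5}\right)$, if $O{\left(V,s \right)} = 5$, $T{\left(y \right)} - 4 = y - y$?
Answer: $- \frac{7502}{5} \approx -1500.4$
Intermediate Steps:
$T{\left(y \right)} = 4$ ($T{\left(y \right)} = 4 + \left(y - y\right) = 4 + 0 = 4$)
$R = 4$ ($R = \left(-3 + 5\right)^{2} = 2^{2} = 4$)
$\left(\left(-1\right) \left(-5\right) + 6\right)^{2} \left(- 3 R + \frac{2}{-5}\right) = \left(\left(-1\right) \left(-5\right) + 6\right)^{2} \left(\left(-3\right) 4 + \frac{2}{-5}\right) = \left(5 + 6\right)^{2} \left(-12 + 2 \left(- \frac{1}{5}\right)\right) = 11^{2} \left(-12 - \frac{2}{5}\right) = 121 \left(- \frac{62}{5}\right) = - \frac{7502}{5}$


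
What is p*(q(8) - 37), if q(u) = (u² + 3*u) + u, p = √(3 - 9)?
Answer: 59*I*√6 ≈ 144.52*I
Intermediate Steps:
p = I*√6 (p = √(-6) = I*√6 ≈ 2.4495*I)
q(u) = u² + 4*u
p*(q(8) - 37) = (I*√6)*(8*(4 + 8) - 37) = (I*√6)*(8*12 - 37) = (I*√6)*(96 - 37) = (I*√6)*59 = 59*I*√6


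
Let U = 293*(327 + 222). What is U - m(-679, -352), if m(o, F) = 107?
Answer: 160750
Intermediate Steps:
U = 160857 (U = 293*549 = 160857)
U - m(-679, -352) = 160857 - 1*107 = 160857 - 107 = 160750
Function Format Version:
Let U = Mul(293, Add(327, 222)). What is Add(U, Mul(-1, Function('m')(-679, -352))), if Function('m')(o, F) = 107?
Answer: 160750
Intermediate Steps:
U = 160857 (U = Mul(293, 549) = 160857)
Add(U, Mul(-1, Function('m')(-679, -352))) = Add(160857, Mul(-1, 107)) = Add(160857, -107) = 160750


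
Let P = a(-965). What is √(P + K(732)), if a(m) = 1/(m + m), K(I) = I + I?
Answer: √5453251670/1930 ≈ 38.262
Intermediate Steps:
K(I) = 2*I
a(m) = 1/(2*m)
P = -1/1930 (P = (½)/(-965) = (½)*(-1/965) = -1/1930 ≈ -0.00051813)
√(P + K(732)) = √(-1/1930 + 2*732) = √(-1/1930 + 1464) = √(2825519/1930) = √5453251670/1930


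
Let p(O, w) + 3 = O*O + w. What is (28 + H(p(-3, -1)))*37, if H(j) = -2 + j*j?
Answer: 1887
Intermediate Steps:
p(O, w) = -3 + w + O² (p(O, w) = -3 + (O*O + w) = -3 + (O² + w) = -3 + (w + O²) = -3 + w + O²)
H(j) = -2 + j²
(28 + H(p(-3, -1)))*37 = (28 + (-2 + (-3 - 1 + (-3)²)²))*37 = (28 + (-2 + (-3 - 1 + 9)²))*37 = (28 + (-2 + 5²))*37 = (28 + (-2 + 25))*37 = (28 + 23)*37 = 51*37 = 1887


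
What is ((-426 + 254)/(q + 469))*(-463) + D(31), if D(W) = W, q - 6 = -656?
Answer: -74025/181 ≈ -408.98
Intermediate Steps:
q = -650 (q = 6 - 656 = -650)
((-426 + 254)/(q + 469))*(-463) + D(31) = ((-426 + 254)/(-650 + 469))*(-463) + 31 = -172/(-181)*(-463) + 31 = -172*(-1/181)*(-463) + 31 = (172/181)*(-463) + 31 = -79636/181 + 31 = -74025/181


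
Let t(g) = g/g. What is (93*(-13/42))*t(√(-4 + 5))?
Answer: -403/14 ≈ -28.786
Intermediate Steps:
t(g) = 1
(93*(-13/42))*t(√(-4 + 5)) = (93*(-13/42))*1 = -403/14*1 = -403/14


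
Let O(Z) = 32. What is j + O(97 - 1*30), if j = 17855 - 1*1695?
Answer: 16192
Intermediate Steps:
j = 16160 (j = 17855 - 1695 = 16160)
j + O(97 - 1*30) = 16160 + 32 = 16192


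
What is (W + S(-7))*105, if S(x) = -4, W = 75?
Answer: 7455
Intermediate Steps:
(W + S(-7))*105 = (75 - 4)*105 = 71*105 = 7455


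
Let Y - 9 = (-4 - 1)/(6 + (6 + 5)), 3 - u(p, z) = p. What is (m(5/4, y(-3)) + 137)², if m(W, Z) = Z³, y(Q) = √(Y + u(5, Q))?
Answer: 93693641/4913 + 31236*√1938/289 ≈ 23829.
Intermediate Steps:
u(p, z) = 3 - p
Y = 148/17 (Y = 9 + (-4 - 1)/(6 + (6 + 5)) = 9 - 5/(6 + 11) = 9 - 5/17 = 148/17 ≈ 8.7059)
y(Q) = √1938/17 (y(Q) = √(148/17 + (3 - 1*5)) = √(148/17 + (3 - 5)) = √(148/17 - 2) = √(114/17) = √1938/17)
(m(5/4, y(-3)) + 137)² = ((√1938/17)³ + 137)² = (114*√1938/289 + 137)² = (137 + 114*√1938/289)²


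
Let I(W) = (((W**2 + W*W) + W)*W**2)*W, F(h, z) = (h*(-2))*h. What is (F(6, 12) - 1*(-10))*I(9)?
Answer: -7728858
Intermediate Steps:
F(h, z) = -2*h**2 (F(h, z) = (-2*h)*h = -2*h**2)
I(W) = W**3*(W + 2*W**2) (I(W) = (((W**2 + W**2) + W)*W**2)*W = ((2*W**2 + W)*W**2)*W = ((W + 2*W**2)*W**2)*W = (W**2*(W + 2*W**2))*W = W**3*(W + 2*W**2))
(F(6, 12) - 1*(-10))*I(9) = (-2*6**2 - 1*(-10))*(9**4*(1 + 2*9)) = (-2*36 + 10)*(6561*(1 + 18)) = (-72 + 10)*(6561*19) = -62*124659 = -7728858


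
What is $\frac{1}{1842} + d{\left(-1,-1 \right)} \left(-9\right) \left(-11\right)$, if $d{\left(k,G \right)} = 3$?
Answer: $\frac{547075}{1842} \approx 297.0$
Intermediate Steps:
$\frac{1}{1842} + d{\left(-1,-1 \right)} \left(-9\right) \left(-11\right) = \frac{1}{1842} + 3 \left(-9\right) \left(-11\right) = \frac{1}{1842} - -297 = \frac{1}{1842} + 297 = \frac{547075}{1842}$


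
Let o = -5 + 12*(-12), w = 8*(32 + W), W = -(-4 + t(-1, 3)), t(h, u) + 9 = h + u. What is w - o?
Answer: 493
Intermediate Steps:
t(h, u) = -9 + h + u (t(h, u) = -9 + (h + u) = -9 + h + u)
W = 11 (W = -(-4 + (-9 - 1 + 3)) = -(-4 - 7) = -1*(-11) = 11)
w = 344 (w = 8*(32 + 11) = 8*43 = 344)
o = -149 (o = -5 - 144 = -149)
w - o = 344 - 1*(-149) = 344 + 149 = 493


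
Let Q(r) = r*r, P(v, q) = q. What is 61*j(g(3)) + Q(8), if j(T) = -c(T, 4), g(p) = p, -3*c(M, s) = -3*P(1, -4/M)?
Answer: 436/3 ≈ 145.33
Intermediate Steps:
c(M, s) = -4/M (c(M, s) = -(-1)*(-4/M) = -4/M)
j(T) = 4/T (j(T) = -(-4)/T = 4/T)
Q(r) = r²
61*j(g(3)) + Q(8) = 61*(4/3) + 8² = 61*(4*(⅓)) + 64 = 61*(4/3) + 64 = 244/3 + 64 = 436/3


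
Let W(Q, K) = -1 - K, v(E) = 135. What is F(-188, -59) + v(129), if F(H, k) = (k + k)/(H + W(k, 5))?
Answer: 13154/97 ≈ 135.61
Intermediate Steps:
F(H, k) = 2*k/(-6 + H) (F(H, k) = (k + k)/(H + (-1 - 1*5)) = (2*k)/(H + (-1 - 5)) = (2*k)/(H - 6) = (2*k)/(-6 + H) = 2*k/(-6 + H))
F(-188, -59) + v(129) = 2*(-59)/(-6 - 188) + 135 = 2*(-59)/(-194) + 135 = 2*(-59)*(-1/194) + 135 = 59/97 + 135 = 13154/97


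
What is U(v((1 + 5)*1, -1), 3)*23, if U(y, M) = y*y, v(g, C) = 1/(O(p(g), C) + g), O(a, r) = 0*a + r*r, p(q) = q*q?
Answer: 23/49 ≈ 0.46939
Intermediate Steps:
p(q) = q²
O(a, r) = r² (O(a, r) = 0 + r² = r²)
v(g, C) = 1/(g + C²) (v(g, C) = 1/(C² + g) = 1/(g + C²))
U(y, M) = y²
U(v((1 + 5)*1, -1), 3)*23 = (1/((1 + 5)*1 + (-1)²))²*23 = (1/(6*1 + 1))²*23 = (1/(6 + 1))²*23 = (1/7)²*23 = (⅐)²*23 = (1/49)*23 = 23/49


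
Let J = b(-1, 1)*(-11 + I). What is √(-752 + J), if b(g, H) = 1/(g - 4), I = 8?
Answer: 17*I*√65/5 ≈ 27.412*I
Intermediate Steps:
b(g, H) = 1/(-4 + g)
J = ⅗ (J = (-11 + 8)/(-4 - 1) = -3/(-5) = -⅕*(-3) = ⅗ ≈ 0.60000)
√(-752 + J) = √(-752 + ⅗) = √(-3757/5) = 17*I*√65/5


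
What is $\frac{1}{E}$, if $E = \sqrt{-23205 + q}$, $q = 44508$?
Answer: $\frac{\sqrt{263}}{2367} \approx 0.0068514$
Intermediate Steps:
$E = 9 \sqrt{263}$ ($E = \sqrt{-23205 + 44508} = \sqrt{21303} = 9 \sqrt{263} \approx 145.96$)
$\frac{1}{E} = \frac{1}{9 \sqrt{263}} = \frac{\sqrt{263}}{2367}$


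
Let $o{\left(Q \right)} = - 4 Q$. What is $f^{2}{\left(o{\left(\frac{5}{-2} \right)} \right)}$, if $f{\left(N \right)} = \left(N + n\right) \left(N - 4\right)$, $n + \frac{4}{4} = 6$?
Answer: $8100$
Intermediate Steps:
$n = 5$ ($n = -1 + 6 = 5$)
$f{\left(N \right)} = \left(-4 + N\right) \left(5 + N\right)$ ($f{\left(N \right)} = \left(N + 5\right) \left(N - 4\right) = \left(5 + N\right) \left(-4 + N\right) = \left(-4 + N\right) \left(5 + N\right)$)
$f^{2}{\left(o{\left(\frac{5}{-2} \right)} \right)} = \left(-20 - 4 \frac{5}{-2} + \left(- 4 \frac{5}{-2}\right)^{2}\right)^{2} = \left(-20 - 4 \cdot 5 \left(- \frac{1}{2}\right) + \left(- 4 \cdot 5 \left(- \frac{1}{2}\right)\right)^{2}\right)^{2} = \left(-20 - -10 + \left(\left(-4\right) \left(- \frac{5}{2}\right)\right)^{2}\right)^{2} = \left(-20 + 10 + 10^{2}\right)^{2} = \left(-20 + 10 + 100\right)^{2} = 90^{2} = 8100$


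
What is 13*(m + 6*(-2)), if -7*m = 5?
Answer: -1157/7 ≈ -165.29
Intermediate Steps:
m = -5/7 (m = -⅐*5 = -5/7 ≈ -0.71429)
13*(m + 6*(-2)) = 13*(-5/7 + 6*(-2)) = 13*(-5/7 - 12) = 13*(-89/7) = -1157/7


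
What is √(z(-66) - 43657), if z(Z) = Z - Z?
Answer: I*√43657 ≈ 208.94*I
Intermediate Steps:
z(Z) = 0
√(z(-66) - 43657) = √(0 - 43657) = √(-43657) = I*√43657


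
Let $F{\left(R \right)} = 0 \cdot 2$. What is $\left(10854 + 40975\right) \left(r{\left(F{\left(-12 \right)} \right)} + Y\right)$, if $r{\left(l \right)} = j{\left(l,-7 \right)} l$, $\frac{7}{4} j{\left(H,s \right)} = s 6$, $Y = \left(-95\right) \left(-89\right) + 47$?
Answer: $440650158$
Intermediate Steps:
$F{\left(R \right)} = 0$
$Y = 8502$ ($Y = 8455 + 47 = 8502$)
$j{\left(H,s \right)} = \frac{24 s}{7}$ ($j{\left(H,s \right)} = \frac{4 s 6}{7} = \frac{4 \cdot 6 s}{7} = \frac{24 s}{7}$)
$r{\left(l \right)} = - 24 l$ ($r{\left(l \right)} = \frac{24}{7} \left(-7\right) l = - 24 l$)
$\left(10854 + 40975\right) \left(r{\left(F{\left(-12 \right)} \right)} + Y\right) = \left(10854 + 40975\right) \left(\left(-24\right) 0 + 8502\right) = 51829 \left(0 + 8502\right) = 51829 \cdot 8502 = 440650158$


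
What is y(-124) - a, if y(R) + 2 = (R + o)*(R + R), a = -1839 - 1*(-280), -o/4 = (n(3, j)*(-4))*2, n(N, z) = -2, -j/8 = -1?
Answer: 48181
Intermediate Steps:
j = 8 (j = -8*(-1) = 8)
o = -64 (o = -4*(-2*(-4))*2 = -32*2 = -4*16 = -64)
a = -1559 (a = -1839 + 280 = -1559)
y(R) = -2 + 2*R*(-64 + R) (y(R) = -2 + (R - 64)*(R + R) = -2 + (-64 + R)*(2*R) = -2 + 2*R*(-64 + R))
y(-124) - a = (-2 - 128*(-124) + 2*(-124)²) - 1*(-1559) = (-2 + 15872 + 2*15376) + 1559 = (-2 + 15872 + 30752) + 1559 = 46622 + 1559 = 48181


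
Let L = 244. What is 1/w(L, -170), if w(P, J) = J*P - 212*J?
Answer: -1/5440 ≈ -0.00018382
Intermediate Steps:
w(P, J) = -212*J + J*P
1/w(L, -170) = 1/(-170*(-212 + 244)) = 1/(-170*32) = 1/(-5440) = -1/5440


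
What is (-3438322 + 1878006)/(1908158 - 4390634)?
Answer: 390079/620619 ≈ 0.62853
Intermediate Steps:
(-3438322 + 1878006)/(1908158 - 4390634) = -1560316/(-2482476) = -1560316*(-1/2482476) = 390079/620619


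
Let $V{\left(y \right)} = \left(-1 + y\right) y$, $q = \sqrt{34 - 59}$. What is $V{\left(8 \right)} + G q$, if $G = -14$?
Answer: $56 - 70 i \approx 56.0 - 70.0 i$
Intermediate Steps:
$q = 5 i$ ($q = \sqrt{-25} = 5 i \approx 5.0 i$)
$V{\left(y \right)} = y \left(-1 + y\right)$
$V{\left(8 \right)} + G q = 8 \left(-1 + 8\right) - 14 \cdot 5 i = 8 \cdot 7 - 70 i = 56 - 70 i$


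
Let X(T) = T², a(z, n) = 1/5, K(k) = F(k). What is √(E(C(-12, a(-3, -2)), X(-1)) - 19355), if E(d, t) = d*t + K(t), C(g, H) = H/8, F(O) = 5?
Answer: I*√7739990/20 ≈ 139.1*I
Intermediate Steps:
K(k) = 5
a(z, n) = ⅕
C(g, H) = H/8 (C(g, H) = H*(⅛) = H/8)
E(d, t) = 5 + d*t (E(d, t) = d*t + 5 = 5 + d*t)
√(E(C(-12, a(-3, -2)), X(-1)) - 19355) = √((5 + ((⅛)*(⅕))*(-1)²) - 19355) = √((5 + (1/40)*1) - 19355) = √((5 + 1/40) - 19355) = √(201/40 - 19355) = √(-773999/40) = I*√7739990/20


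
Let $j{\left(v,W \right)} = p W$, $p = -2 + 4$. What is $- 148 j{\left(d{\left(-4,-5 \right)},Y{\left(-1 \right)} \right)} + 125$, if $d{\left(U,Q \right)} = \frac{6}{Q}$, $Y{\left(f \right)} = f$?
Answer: $421$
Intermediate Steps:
$p = 2$
$j{\left(v,W \right)} = 2 W$
$- 148 j{\left(d{\left(-4,-5 \right)},Y{\left(-1 \right)} \right)} + 125 = - 148 \cdot 2 \left(-1\right) + 125 = \left(-148\right) \left(-2\right) + 125 = 296 + 125 = 421$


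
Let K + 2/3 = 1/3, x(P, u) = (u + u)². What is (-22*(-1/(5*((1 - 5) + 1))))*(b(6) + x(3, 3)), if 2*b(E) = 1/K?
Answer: -253/5 ≈ -50.600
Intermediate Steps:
x(P, u) = 4*u² (x(P, u) = (2*u)² = 4*u²)
K = -⅓ (K = -⅔ + 1/3 = -⅔ + 1*(⅓) = -⅔ + ⅓ = -⅓ ≈ -0.33333)
b(E) = -3/2 (b(E) = 1/(2*(-⅓)) = (½)*(-3) = -3/2)
(-22*(-1/(5*((1 - 5) + 1))))*(b(6) + x(3, 3)) = (-22*(-1/(5*((1 - 5) + 1))))*(-3/2 + 4*3²) = (-22*(-1/(5*(-4 + 1))))*(-3/2 + 4*9) = (-22/((-5*(-3))))*(-3/2 + 36) = -22/15*(69/2) = -22*1/15*(69/2) = -22/15*69/2 = -253/5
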